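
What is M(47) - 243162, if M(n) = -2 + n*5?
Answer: -242929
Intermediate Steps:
M(n) = -2 + 5*n
M(47) - 243162 = (-2 + 5*47) - 243162 = (-2 + 235) - 243162 = 233 - 243162 = -242929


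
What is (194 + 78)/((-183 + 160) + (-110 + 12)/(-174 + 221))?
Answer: -12784/1179 ≈ -10.843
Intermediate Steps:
(194 + 78)/((-183 + 160) + (-110 + 12)/(-174 + 221)) = 272/(-23 - 98/47) = 272/(-1179/47) = 272*(-47/1179) = -12784/1179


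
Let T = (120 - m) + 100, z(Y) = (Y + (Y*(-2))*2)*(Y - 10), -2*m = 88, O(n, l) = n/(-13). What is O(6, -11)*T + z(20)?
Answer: -9384/13 ≈ -721.85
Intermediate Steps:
O(n, l) = -n/13 (O(n, l) = n*(-1/13) = -n/13)
m = -44 (m = -½*88 = -44)
z(Y) = -3*Y*(-10 + Y) (z(Y) = (Y - 2*Y*2)*(-10 + Y) = (Y - 4*Y)*(-10 + Y) = (-3*Y)*(-10 + Y) = -3*Y*(-10 + Y))
T = 264 (T = (120 - 1*(-44)) + 100 = (120 + 44) + 100 = 164 + 100 = 264)
O(6, -11)*T + z(20) = -1/13*6*264 + 3*20*(10 - 1*20) = -6/13*264 + 3*20*(10 - 20) = -1584/13 + 3*20*(-10) = -1584/13 - 600 = -9384/13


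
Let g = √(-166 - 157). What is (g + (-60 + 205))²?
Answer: (145 + I*√323)² ≈ 20702.0 + 5211.9*I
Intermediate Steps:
g = I*√323 (g = √(-323) = I*√323 ≈ 17.972*I)
(g + (-60 + 205))² = (I*√323 + (-60 + 205))² = (I*√323 + 145)² = (145 + I*√323)²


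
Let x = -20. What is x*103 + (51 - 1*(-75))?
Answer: -1934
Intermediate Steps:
x*103 + (51 - 1*(-75)) = -20*103 + (51 - 1*(-75)) = -2060 + (51 + 75) = -2060 + 126 = -1934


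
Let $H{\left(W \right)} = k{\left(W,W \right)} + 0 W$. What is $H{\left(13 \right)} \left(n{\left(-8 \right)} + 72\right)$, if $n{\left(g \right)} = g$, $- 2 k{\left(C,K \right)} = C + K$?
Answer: $-832$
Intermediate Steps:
$k{\left(C,K \right)} = - \frac{C}{2} - \frac{K}{2}$ ($k{\left(C,K \right)} = - \frac{C + K}{2} = - \frac{C}{2} - \frac{K}{2}$)
$H{\left(W \right)} = - W$ ($H{\left(W \right)} = \left(- \frac{W}{2} - \frac{W}{2}\right) + 0 W = - W + 0 = - W$)
$H{\left(13 \right)} \left(n{\left(-8 \right)} + 72\right) = \left(-1\right) 13 \left(-8 + 72\right) = \left(-13\right) 64 = -832$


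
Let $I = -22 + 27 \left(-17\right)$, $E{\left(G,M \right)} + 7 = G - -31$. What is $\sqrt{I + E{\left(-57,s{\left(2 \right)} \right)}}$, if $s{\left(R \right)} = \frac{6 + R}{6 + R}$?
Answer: $i \sqrt{514} \approx 22.672 i$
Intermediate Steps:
$s{\left(R \right)} = 1$
$E{\left(G,M \right)} = 24 + G$ ($E{\left(G,M \right)} = -7 + \left(G - -31\right) = -7 + \left(G + 31\right) = -7 + \left(31 + G\right) = 24 + G$)
$I = -481$ ($I = -22 - 459 = -481$)
$\sqrt{I + E{\left(-57,s{\left(2 \right)} \right)}} = \sqrt{-481 + \left(24 - 57\right)} = \sqrt{-481 - 33} = \sqrt{-514} = i \sqrt{514}$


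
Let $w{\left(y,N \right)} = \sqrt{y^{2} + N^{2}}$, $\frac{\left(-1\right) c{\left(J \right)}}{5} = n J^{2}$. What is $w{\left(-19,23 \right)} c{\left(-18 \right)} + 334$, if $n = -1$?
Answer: $334 + 1620 \sqrt{890} \approx 48663.0$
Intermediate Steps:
$c{\left(J \right)} = 5 J^{2}$ ($c{\left(J \right)} = - 5 \left(- J^{2}\right) = 5 J^{2}$)
$w{\left(y,N \right)} = \sqrt{N^{2} + y^{2}}$
$w{\left(-19,23 \right)} c{\left(-18 \right)} + 334 = \sqrt{23^{2} + \left(-19\right)^{2}} \cdot 5 \left(-18\right)^{2} + 334 = \sqrt{529 + 361} \cdot 5 \cdot 324 + 334 = \sqrt{890} \cdot 1620 + 334 = 1620 \sqrt{890} + 334 = 334 + 1620 \sqrt{890}$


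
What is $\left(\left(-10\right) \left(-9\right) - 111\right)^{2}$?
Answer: $441$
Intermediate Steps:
$\left(\left(-10\right) \left(-9\right) - 111\right)^{2} = \left(90 - 111\right)^{2} = \left(-21\right)^{2} = 441$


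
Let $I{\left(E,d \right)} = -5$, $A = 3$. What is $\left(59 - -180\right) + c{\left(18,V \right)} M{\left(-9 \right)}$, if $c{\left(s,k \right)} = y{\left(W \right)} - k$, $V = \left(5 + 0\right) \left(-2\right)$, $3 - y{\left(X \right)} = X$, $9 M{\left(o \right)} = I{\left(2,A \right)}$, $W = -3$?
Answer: $\frac{2071}{9} \approx 230.11$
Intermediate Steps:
$M{\left(o \right)} = - \frac{5}{9}$ ($M{\left(o \right)} = \frac{1}{9} \left(-5\right) = - \frac{5}{9}$)
$y{\left(X \right)} = 3 - X$
$V = -10$ ($V = 5 \left(-2\right) = -10$)
$c{\left(s,k \right)} = 6 - k$ ($c{\left(s,k \right)} = \left(3 - -3\right) - k = \left(3 + 3\right) - k = 6 - k$)
$\left(59 - -180\right) + c{\left(18,V \right)} M{\left(-9 \right)} = \left(59 - -180\right) + \left(6 - -10\right) \left(- \frac{5}{9}\right) = \left(59 + 180\right) + \left(6 + 10\right) \left(- \frac{5}{9}\right) = 239 + 16 \left(- \frac{5}{9}\right) = 239 - \frac{80}{9} = \frac{2071}{9}$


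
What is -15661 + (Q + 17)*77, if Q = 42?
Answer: -11118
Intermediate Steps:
-15661 + (Q + 17)*77 = -15661 + (42 + 17)*77 = -15661 + 59*77 = -15661 + 4543 = -11118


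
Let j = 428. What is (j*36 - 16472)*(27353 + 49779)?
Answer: -82068448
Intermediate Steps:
(j*36 - 16472)*(27353 + 49779) = (428*36 - 16472)*(27353 + 49779) = (15408 - 16472)*77132 = -1064*77132 = -82068448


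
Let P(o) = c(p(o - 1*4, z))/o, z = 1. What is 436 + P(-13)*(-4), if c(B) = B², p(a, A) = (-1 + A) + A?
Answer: 5672/13 ≈ 436.31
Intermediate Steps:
p(a, A) = -1 + 2*A
P(o) = 1/o (P(o) = (-1 + 2*1)²/o = (-1 + 2)²/o = 1²/o = 1/o)
436 + P(-13)*(-4) = 436 - 4/(-13) = 436 - 1/13*(-4) = 436 + 4/13 = 5672/13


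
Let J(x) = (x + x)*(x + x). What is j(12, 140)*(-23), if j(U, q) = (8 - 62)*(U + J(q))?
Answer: 97387704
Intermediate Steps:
J(x) = 4*x**2 (J(x) = (2*x)*(2*x) = 4*x**2)
j(U, q) = -216*q**2 - 54*U (j(U, q) = (8 - 62)*(U + 4*q**2) = -54*(U + 4*q**2) = -216*q**2 - 54*U)
j(12, 140)*(-23) = (-216*140**2 - 54*12)*(-23) = (-216*19600 - 648)*(-23) = (-4233600 - 648)*(-23) = -4234248*(-23) = 97387704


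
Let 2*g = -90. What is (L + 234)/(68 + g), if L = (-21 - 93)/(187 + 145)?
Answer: 38787/3818 ≈ 10.159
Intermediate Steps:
g = -45 (g = (1/2)*(-90) = -45)
L = -57/166 (L = -114/332 = -114*1/332 = -57/166 ≈ -0.34337)
(L + 234)/(68 + g) = (-57/166 + 234)/(68 - 45) = (38787/166)/23 = (38787/166)*(1/23) = 38787/3818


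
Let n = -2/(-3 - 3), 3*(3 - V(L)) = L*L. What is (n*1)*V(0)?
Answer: 1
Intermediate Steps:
V(L) = 3 - L²/3 (V(L) = 3 - L*L/3 = 3 - L²/3)
n = ⅓ (n = -2/(-6) = -2*(-⅙) = ⅓ ≈ 0.33333)
(n*1)*V(0) = ((⅓)*1)*(3 - ⅓*0²) = (3 - ⅓*0)/3 = (3 + 0)/3 = (⅓)*3 = 1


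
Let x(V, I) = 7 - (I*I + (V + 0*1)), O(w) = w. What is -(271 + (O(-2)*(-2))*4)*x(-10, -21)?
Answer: 121688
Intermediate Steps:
x(V, I) = 7 - V - I² (x(V, I) = 7 - (I² + (V + 0)) = 7 - (I² + V) = 7 - (V + I²) = 7 + (-V - I²) = 7 - V - I²)
-(271 + (O(-2)*(-2))*4)*x(-10, -21) = -(271 - 2*(-2)*4)*(7 - 1*(-10) - 1*(-21)²) = -(271 + 4*4)*(7 + 10 - 1*441) = -(271 + 16)*(7 + 10 - 441) = -287*(-424) = -1*(-121688) = 121688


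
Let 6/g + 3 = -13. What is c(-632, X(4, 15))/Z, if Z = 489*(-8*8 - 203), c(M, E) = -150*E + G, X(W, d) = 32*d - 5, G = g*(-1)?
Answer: 63333/116056 ≈ 0.54571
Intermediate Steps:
g = -3/8 (g = 6/(-3 - 13) = 6/(-16) = 6*(-1/16) = -3/8 ≈ -0.37500)
G = 3/8 (G = -3/8*(-1) = 3/8 ≈ 0.37500)
X(W, d) = -5 + 32*d
c(M, E) = 3/8 - 150*E (c(M, E) = -150*E + 3/8 = 3/8 - 150*E)
Z = -130563 (Z = 489*(-64 - 203) = 489*(-267) = -130563)
c(-632, X(4, 15))/Z = (3/8 - 150*(-5 + 32*15))/(-130563) = (3/8 - 150*(-5 + 480))*(-1/130563) = (3/8 - 150*475)*(-1/130563) = (3/8 - 71250)*(-1/130563) = -569997/8*(-1/130563) = 63333/116056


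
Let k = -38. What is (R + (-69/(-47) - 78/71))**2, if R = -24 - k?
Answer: 2299298401/11135569 ≈ 206.48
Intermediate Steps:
R = 14 (R = -24 - 1*(-38) = -24 + 38 = 14)
(R + (-69/(-47) - 78/71))**2 = (14 + (-69/(-47) - 78/71))**2 = (14 + (-69*(-1/47) - 78*1/71))**2 = (14 + (69/47 - 78/71))**2 = (14 + 1233/3337)**2 = (47951/3337)**2 = 2299298401/11135569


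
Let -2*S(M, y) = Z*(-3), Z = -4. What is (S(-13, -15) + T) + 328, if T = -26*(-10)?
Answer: 582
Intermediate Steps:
S(M, y) = -6 (S(M, y) = -(-2)*(-3) = -½*12 = -6)
T = 260
(S(-13, -15) + T) + 328 = (-6 + 260) + 328 = 254 + 328 = 582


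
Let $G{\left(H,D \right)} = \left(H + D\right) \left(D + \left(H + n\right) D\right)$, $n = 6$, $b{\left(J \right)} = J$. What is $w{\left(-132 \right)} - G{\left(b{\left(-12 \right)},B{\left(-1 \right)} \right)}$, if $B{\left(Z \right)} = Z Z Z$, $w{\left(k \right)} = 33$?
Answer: $98$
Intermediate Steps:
$B{\left(Z \right)} = Z^{3}$ ($B{\left(Z \right)} = Z^{2} Z = Z^{3}$)
$G{\left(H,D \right)} = \left(D + H\right) \left(D + D \left(6 + H\right)\right)$ ($G{\left(H,D \right)} = \left(H + D\right) \left(D + \left(H + 6\right) D\right) = \left(D + H\right) \left(D + \left(6 + H\right) D\right) = \left(D + H\right) \left(D + D \left(6 + H\right)\right)$)
$w{\left(-132 \right)} - G{\left(b{\left(-12 \right)},B{\left(-1 \right)} \right)} = 33 - \left(-1\right)^{3} \left(\left(-12\right)^{2} + 7 \left(-1\right)^{3} + 7 \left(-12\right) + \left(-1\right)^{3} \left(-12\right)\right) = 33 - - (144 + 7 \left(-1\right) - 84 - -12) = 33 - - (144 - 7 - 84 + 12) = 33 - \left(-1\right) 65 = 33 - -65 = 33 + 65 = 98$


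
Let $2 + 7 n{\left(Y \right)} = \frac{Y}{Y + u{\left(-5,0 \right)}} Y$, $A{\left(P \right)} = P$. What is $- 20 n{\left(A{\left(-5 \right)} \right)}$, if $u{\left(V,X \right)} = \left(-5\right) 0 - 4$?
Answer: $\frac{860}{63} \approx 13.651$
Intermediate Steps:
$u{\left(V,X \right)} = -4$ ($u{\left(V,X \right)} = 0 - 4 = -4$)
$n{\left(Y \right)} = - \frac{2}{7} + \frac{Y^{2}}{7 \left(-4 + Y\right)}$ ($n{\left(Y \right)} = - \frac{2}{7} + \frac{\frac{Y}{Y - 4} Y}{7} = - \frac{2}{7} + \frac{\frac{Y}{-4 + Y} Y}{7} = - \frac{2}{7} + \frac{Y^{2} \frac{1}{-4 + Y}}{7} = - \frac{2}{7} + \frac{Y^{2}}{7 \left(-4 + Y\right)}$)
$- 20 n{\left(A{\left(-5 \right)} \right)} = - 20 \frac{8 + \left(-5\right)^{2} - -10}{7 \left(-4 - 5\right)} = - 20 \frac{8 + 25 + 10}{7 \left(-9\right)} = - 20 \cdot \frac{1}{7} \left(- \frac{1}{9}\right) 43 = \left(-20\right) \left(- \frac{43}{63}\right) = \frac{860}{63}$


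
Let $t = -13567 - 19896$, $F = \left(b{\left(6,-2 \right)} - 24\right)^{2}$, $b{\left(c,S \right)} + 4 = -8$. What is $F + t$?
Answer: $-32167$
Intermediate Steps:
$b{\left(c,S \right)} = -12$ ($b{\left(c,S \right)} = -4 - 8 = -12$)
$F = 1296$ ($F = \left(-12 - 24\right)^{2} = \left(-36\right)^{2} = 1296$)
$t = -33463$ ($t = -13567 - 19896 = -33463$)
$F + t = 1296 - 33463 = -32167$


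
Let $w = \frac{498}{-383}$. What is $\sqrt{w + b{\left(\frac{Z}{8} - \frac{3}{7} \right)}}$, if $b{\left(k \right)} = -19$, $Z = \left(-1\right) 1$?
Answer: $\frac{5 i \sqrt{119113}}{383} \approx 4.5056 i$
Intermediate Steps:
$Z = -1$
$w = - \frac{498}{383}$ ($w = 498 \left(- \frac{1}{383}\right) = - \frac{498}{383} \approx -1.3003$)
$\sqrt{w + b{\left(\frac{Z}{8} - \frac{3}{7} \right)}} = \sqrt{- \frac{498}{383} - 19} = \sqrt{- \frac{7775}{383}} = \frac{5 i \sqrt{119113}}{383}$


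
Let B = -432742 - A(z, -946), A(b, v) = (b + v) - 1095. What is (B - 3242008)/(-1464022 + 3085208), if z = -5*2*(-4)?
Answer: -3672749/1621186 ≈ -2.2655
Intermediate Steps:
z = 40 (z = -10*(-4) = 40)
A(b, v) = -1095 + b + v
B = -430741 (B = -432742 - (-1095 + 40 - 946) = -432742 - 1*(-2001) = -432742 + 2001 = -430741)
(B - 3242008)/(-1464022 + 3085208) = (-430741 - 3242008)/(-1464022 + 3085208) = -3672749/1621186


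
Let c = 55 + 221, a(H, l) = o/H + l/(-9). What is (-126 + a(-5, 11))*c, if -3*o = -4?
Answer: -527804/15 ≈ -35187.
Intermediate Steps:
o = 4/3 (o = -⅓*(-4) = 4/3 ≈ 1.3333)
a(H, l) = -l/9 + 4/(3*H) (a(H, l) = 4/(3*H) + l/(-9) = 4/(3*H) + l*(-⅑) = 4/(3*H) - l/9 = -l/9 + 4/(3*H))
c = 276
(-126 + a(-5, 11))*c = (-126 + (⅑)*(12 - 1*(-5)*11)/(-5))*276 = (-126 + (⅑)*(-⅕)*(12 + 55))*276 = (-126 + (⅑)*(-⅕)*67)*276 = (-126 - 67/45)*276 = -5737/45*276 = -527804/15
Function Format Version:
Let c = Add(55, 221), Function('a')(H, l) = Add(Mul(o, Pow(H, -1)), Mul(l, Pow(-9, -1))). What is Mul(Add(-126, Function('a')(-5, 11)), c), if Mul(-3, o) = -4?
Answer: Rational(-527804, 15) ≈ -35187.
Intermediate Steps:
o = Rational(4, 3) (o = Mul(Rational(-1, 3), -4) = Rational(4, 3) ≈ 1.3333)
Function('a')(H, l) = Add(Mul(Rational(-1, 9), l), Mul(Rational(4, 3), Pow(H, -1))) (Function('a')(H, l) = Add(Mul(Rational(4, 3), Pow(H, -1)), Mul(l, Pow(-9, -1))) = Add(Mul(Rational(4, 3), Pow(H, -1)), Mul(l, Rational(-1, 9))) = Add(Mul(Rational(4, 3), Pow(H, -1)), Mul(Rational(-1, 9), l)) = Add(Mul(Rational(-1, 9), l), Mul(Rational(4, 3), Pow(H, -1))))
c = 276
Mul(Add(-126, Function('a')(-5, 11)), c) = Mul(Add(-126, Mul(Rational(1, 9), Pow(-5, -1), Add(12, Mul(-1, -5, 11)))), 276) = Mul(Add(-126, Mul(Rational(1, 9), Rational(-1, 5), Add(12, 55))), 276) = Mul(Add(-126, Mul(Rational(1, 9), Rational(-1, 5), 67)), 276) = Mul(Add(-126, Rational(-67, 45)), 276) = Mul(Rational(-5737, 45), 276) = Rational(-527804, 15)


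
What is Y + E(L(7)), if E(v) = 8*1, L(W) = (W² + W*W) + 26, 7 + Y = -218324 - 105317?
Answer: -323640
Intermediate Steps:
Y = -323648 (Y = -7 + (-218324 - 105317) = -7 - 323641 = -323648)
L(W) = 26 + 2*W² (L(W) = (W² + W²) + 26 = 2*W² + 26 = 26 + 2*W²)
E(v) = 8
Y + E(L(7)) = -323648 + 8 = -323640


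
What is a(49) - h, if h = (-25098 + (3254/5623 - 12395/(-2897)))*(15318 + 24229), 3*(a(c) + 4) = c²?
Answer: 48496096467120374/48869493 ≈ 9.9236e+8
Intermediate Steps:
a(c) = -4 + c²/3
h = -16165352516904705/16289831 (h = (-25098 + (3254*(1/5623) - 12395*(-1/2897)))*39547 = (-25098 + (3254/5623 + 12395/2897))*39547 = (-25098 + 79123923/16289831)*39547 = -408763054515/16289831*39547 = -16165352516904705/16289831 ≈ -9.9236e+8)
a(49) - h = (-4 + (⅓)*49²) - 1*(-16165352516904705/16289831) = (-4 + (⅓)*2401) + 16165352516904705/16289831 = (-4 + 2401/3) + 16165352516904705/16289831 = 2389/3 + 16165352516904705/16289831 = 48496096467120374/48869493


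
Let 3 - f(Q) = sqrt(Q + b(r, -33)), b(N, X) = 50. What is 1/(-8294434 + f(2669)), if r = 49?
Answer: -8294431/68797585611042 + sqrt(2719)/68797585611042 ≈ -1.2056e-7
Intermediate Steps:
f(Q) = 3 - sqrt(50 + Q) (f(Q) = 3 - sqrt(Q + 50) = 3 - sqrt(50 + Q))
1/(-8294434 + f(2669)) = 1/(-8294434 + (3 - sqrt(50 + 2669))) = 1/(-8294434 + (3 - sqrt(2719))) = 1/(-8294431 - sqrt(2719))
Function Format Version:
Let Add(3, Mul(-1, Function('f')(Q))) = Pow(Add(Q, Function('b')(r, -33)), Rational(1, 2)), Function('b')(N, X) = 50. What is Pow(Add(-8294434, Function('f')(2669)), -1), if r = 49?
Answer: Add(Rational(-8294431, 68797585611042), Mul(Rational(1, 68797585611042), Pow(2719, Rational(1, 2)))) ≈ -1.2056e-7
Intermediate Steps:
Function('f')(Q) = Add(3, Mul(-1, Pow(Add(50, Q), Rational(1, 2)))) (Function('f')(Q) = Add(3, Mul(-1, Pow(Add(Q, 50), Rational(1, 2)))) = Add(3, Mul(-1, Pow(Add(50, Q), Rational(1, 2)))))
Pow(Add(-8294434, Function('f')(2669)), -1) = Pow(Add(-8294434, Add(3, Mul(-1, Pow(Add(50, 2669), Rational(1, 2))))), -1) = Pow(Add(-8294434, Add(3, Mul(-1, Pow(2719, Rational(1, 2))))), -1) = Pow(Add(-8294431, Mul(-1, Pow(2719, Rational(1, 2)))), -1)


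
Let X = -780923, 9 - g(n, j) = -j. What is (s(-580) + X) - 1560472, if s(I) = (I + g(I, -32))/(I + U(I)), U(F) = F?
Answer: -2716017597/1160 ≈ -2.3414e+6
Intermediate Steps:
g(n, j) = 9 + j (g(n, j) = 9 - (-1)*j = 9 + j)
s(I) = (-23 + I)/(2*I) (s(I) = (I + (9 - 32))/(I + I) = (I - 23)/((2*I)) = (-23 + I)*(1/(2*I)) = (-23 + I)/(2*I))
(s(-580) + X) - 1560472 = ((½)*(-23 - 580)/(-580) - 780923) - 1560472 = ((½)*(-1/580)*(-603) - 780923) - 1560472 = (603/1160 - 780923) - 1560472 = -905870077/1160 - 1560472 = -2716017597/1160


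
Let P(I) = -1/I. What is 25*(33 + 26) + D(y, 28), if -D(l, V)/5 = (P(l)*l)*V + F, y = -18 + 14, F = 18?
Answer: 1525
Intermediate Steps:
y = -4
D(l, V) = -90 + 5*V (D(l, V) = -5*(((-1/l)*l)*V + 18) = -5*(-V + 18) = -5*(18 - V) = -90 + 5*V)
25*(33 + 26) + D(y, 28) = 25*(33 + 26) + (-90 + 5*28) = 25*59 + (-90 + 140) = 1475 + 50 = 1525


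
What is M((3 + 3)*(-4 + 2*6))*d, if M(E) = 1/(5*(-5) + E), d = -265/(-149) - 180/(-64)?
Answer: 10945/54832 ≈ 0.19961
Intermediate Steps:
d = 10945/2384 (d = -265*(-1/149) - 180*(-1/64) = 265/149 + 45/16 = 10945/2384 ≈ 4.5910)
M(E) = 1/(-25 + E)
M((3 + 3)*(-4 + 2*6))*d = (10945/2384)/(-25 + (3 + 3)*(-4 + 2*6)) = (10945/2384)/(-25 + 6*(-4 + 12)) = (10945/2384)/(-25 + 6*8) = (10945/2384)/(-25 + 48) = (10945/2384)/23 = (1/23)*(10945/2384) = 10945/54832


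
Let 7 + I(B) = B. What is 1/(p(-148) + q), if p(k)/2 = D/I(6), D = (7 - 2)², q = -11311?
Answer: -1/11361 ≈ -8.8020e-5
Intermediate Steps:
I(B) = -7 + B
D = 25 (D = 5² = 25)
p(k) = -50 (p(k) = 2*(25/(-7 + 6)) = 2*(25/(-1)) = 2*(25*(-1)) = 2*(-25) = -50)
1/(p(-148) + q) = 1/(-50 - 11311) = 1/(-11361) = -1/11361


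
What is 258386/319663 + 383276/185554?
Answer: 85231855916/29657374151 ≈ 2.8739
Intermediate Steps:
258386/319663 + 383276/185554 = 258386*(1/319663) + 383276*(1/185554) = 258386/319663 + 191638/92777 = 85231855916/29657374151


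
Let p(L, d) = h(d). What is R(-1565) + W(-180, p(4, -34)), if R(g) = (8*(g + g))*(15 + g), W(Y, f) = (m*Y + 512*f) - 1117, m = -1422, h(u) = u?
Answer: 39049435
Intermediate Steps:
p(L, d) = d
W(Y, f) = -1117 - 1422*Y + 512*f (W(Y, f) = (-1422*Y + 512*f) - 1117 = -1117 - 1422*Y + 512*f)
R(g) = 16*g*(15 + g) (R(g) = (8*(2*g))*(15 + g) = (16*g)*(15 + g) = 16*g*(15 + g))
R(-1565) + W(-180, p(4, -34)) = 16*(-1565)*(15 - 1565) + (-1117 - 1422*(-180) + 512*(-34)) = 16*(-1565)*(-1550) + (-1117 + 255960 - 17408) = 38812000 + 237435 = 39049435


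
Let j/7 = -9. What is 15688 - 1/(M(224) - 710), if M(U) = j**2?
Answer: 51127191/3259 ≈ 15688.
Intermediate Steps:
j = -63 (j = 7*(-9) = -63)
M(U) = 3969 (M(U) = (-63)**2 = 3969)
15688 - 1/(M(224) - 710) = 15688 - 1/(3969 - 710) = 15688 - 1/3259 = 51127191/3259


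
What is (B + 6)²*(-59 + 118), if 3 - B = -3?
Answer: 8496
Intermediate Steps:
B = 6 (B = 3 - 1*(-3) = 3 + 3 = 6)
(B + 6)²*(-59 + 118) = (6 + 6)²*(-59 + 118) = 12²*59 = 144*59 = 8496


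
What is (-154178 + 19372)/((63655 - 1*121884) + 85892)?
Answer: -134806/27663 ≈ -4.8732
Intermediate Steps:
(-154178 + 19372)/((63655 - 1*121884) + 85892) = -134806/((63655 - 121884) + 85892) = -134806/(-58229 + 85892) = -134806/27663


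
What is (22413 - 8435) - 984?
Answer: 12994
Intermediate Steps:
(22413 - 8435) - 984 = 13978 - 984 = 12994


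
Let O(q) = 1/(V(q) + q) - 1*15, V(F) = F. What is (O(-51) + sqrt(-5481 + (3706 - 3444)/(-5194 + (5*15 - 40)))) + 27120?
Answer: 2764709/102 + I*sqrt(145879706819)/5159 ≈ 27105.0 + 74.034*I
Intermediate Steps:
O(q) = -15 + 1/(2*q) (O(q) = 1/(q + q) - 1*15 = 1/(2*q) - 15 = -15 + 1/(2*q))
(O(-51) + sqrt(-5481 + (3706 - 3444)/(-5194 + (5*15 - 40)))) + 27120 = ((-15 + (1/2)/(-51)) + sqrt(-5481 + (3706 - 3444)/(-5194 + (5*15 - 40)))) + 27120 = ((-15 + (1/2)*(-1/51)) + sqrt(-5481 + 262/(-5194 + (75 - 40)))) + 27120 = ((-15 - 1/102) + sqrt(-5481 + 262/(-5194 + 35))) + 27120 = (-1531/102 + sqrt(-5481 + 262/(-5159))) + 27120 = (-1531/102 + sqrt(-5481 + 262*(-1/5159))) + 27120 = (-1531/102 + sqrt(-5481 - 262/5159)) + 27120 = (-1531/102 + sqrt(-28276741/5159)) + 27120 = (-1531/102 + I*sqrt(145879706819)/5159) + 27120 = 2764709/102 + I*sqrt(145879706819)/5159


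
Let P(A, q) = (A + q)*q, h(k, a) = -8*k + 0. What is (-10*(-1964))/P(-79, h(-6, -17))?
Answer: -2455/186 ≈ -13.199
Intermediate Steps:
h(k, a) = -8*k
P(A, q) = q*(A + q)
(-10*(-1964))/P(-79, h(-6, -17)) = (-10*(-1964))/(((-8*(-6))*(-79 - 8*(-6)))) = 19640/((48*(-79 + 48))) = 19640/((48*(-31))) = 19640/(-1488) = 19640*(-1/1488) = -2455/186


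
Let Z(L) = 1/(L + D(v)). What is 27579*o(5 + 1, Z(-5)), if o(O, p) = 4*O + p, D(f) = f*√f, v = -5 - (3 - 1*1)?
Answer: 243439833/368 + 193053*I*√7/368 ≈ 6.6152e+5 + 1388.0*I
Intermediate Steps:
v = -7 (v = -5 - (3 - 1) = -5 - 1*2 = -5 - 2 = -7)
D(f) = f^(3/2)
Z(L) = 1/(L - 7*I*√7) (Z(L) = 1/(L + (-7)^(3/2)) = 1/(L - 7*I*√7))
o(O, p) = p + 4*O
27579*o(5 + 1, Z(-5)) = 27579*(1/(-5 - 7*I*√7) + 4*(5 + 1)) = 27579*(1/(-5 - 7*I*√7) + 4*6) = 27579*(1/(-5 - 7*I*√7) + 24) = 27579*(24 + 1/(-5 - 7*I*√7)) = 661896 + 27579/(-5 - 7*I*√7)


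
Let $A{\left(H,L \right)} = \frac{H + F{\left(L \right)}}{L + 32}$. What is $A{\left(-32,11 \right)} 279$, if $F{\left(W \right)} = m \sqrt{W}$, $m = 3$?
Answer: $- \frac{8928}{43} + \frac{837 \sqrt{11}}{43} \approx -143.07$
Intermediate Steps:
$F{\left(W \right)} = 3 \sqrt{W}$
$A{\left(H,L \right)} = \frac{H + 3 \sqrt{L}}{32 + L}$ ($A{\left(H,L \right)} = \frac{H + 3 \sqrt{L}}{L + 32} = \frac{H + 3 \sqrt{L}}{32 + L}$)
$A{\left(-32,11 \right)} 279 = \frac{-32 + 3 \sqrt{11}}{32 + 11} \cdot 279 = \frac{-32 + 3 \sqrt{11}}{43} \cdot 279 = \left(- \frac{32}{43} + \frac{3 \sqrt{11}}{43}\right) 279 = - \frac{8928}{43} + \frac{837 \sqrt{11}}{43}$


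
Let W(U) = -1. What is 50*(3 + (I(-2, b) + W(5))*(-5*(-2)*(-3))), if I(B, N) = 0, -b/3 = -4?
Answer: 1650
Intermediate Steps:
b = 12 (b = -3*(-4) = 12)
50*(3 + (I(-2, b) + W(5))*(-5*(-2)*(-3))) = 50*(3 + (0 - 1)*(-5*(-2)*(-3))) = 50*(3 - 10*(-3)) = 50*(3 - 1*(-30)) = 50*(3 + 30) = 50*33 = 1650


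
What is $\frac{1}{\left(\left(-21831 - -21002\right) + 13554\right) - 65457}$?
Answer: $- \frac{1}{52732} \approx -1.8964 \cdot 10^{-5}$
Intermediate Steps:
$\frac{1}{\left(\left(-21831 - -21002\right) + 13554\right) - 65457} = \frac{1}{\left(\left(-21831 + 21002\right) + 13554\right) - 65457} = \frac{1}{\left(-829 + 13554\right) - 65457} = \frac{1}{12725 - 65457} = \frac{1}{-52732} = - \frac{1}{52732}$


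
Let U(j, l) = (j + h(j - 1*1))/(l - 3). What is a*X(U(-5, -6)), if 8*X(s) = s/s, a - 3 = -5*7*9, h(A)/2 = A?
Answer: -39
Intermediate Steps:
h(A) = 2*A
U(j, l) = (-2 + 3*j)/(-3 + l) (U(j, l) = (j + 2*(j - 1*1))/(l - 3) = (j + 2*(j - 1))/(-3 + l) = (j + 2*(-1 + j))/(-3 + l) = (j + (-2 + 2*j))/(-3 + l) = (-2 + 3*j)/(-3 + l))
a = -312 (a = 3 - 5*7*9 = 3 - 35*9 = 3 - 315 = -312)
X(s) = 1/8 (X(s) = (s/s)/8 = (1/8)*1 = 1/8)
a*X(U(-5, -6)) = -312*1/8 = -39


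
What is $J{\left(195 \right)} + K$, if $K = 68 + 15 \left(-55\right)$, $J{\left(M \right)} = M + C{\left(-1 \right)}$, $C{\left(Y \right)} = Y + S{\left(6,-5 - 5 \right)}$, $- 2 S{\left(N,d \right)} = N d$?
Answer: $-533$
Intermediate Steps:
$S{\left(N,d \right)} = - \frac{N d}{2}$
$C{\left(Y \right)} = 30 + Y$ ($C{\left(Y \right)} = Y - 3 \left(-5 - 5\right) = Y - 3 \left(-10\right) = Y + 30 = 30 + Y$)
$J{\left(M \right)} = 29 + M$ ($J{\left(M \right)} = M + \left(30 - 1\right) = M + 29 = 29 + M$)
$K = -757$ ($K = 68 - 825 = -757$)
$J{\left(195 \right)} + K = \left(29 + 195\right) - 757 = 224 - 757 = -533$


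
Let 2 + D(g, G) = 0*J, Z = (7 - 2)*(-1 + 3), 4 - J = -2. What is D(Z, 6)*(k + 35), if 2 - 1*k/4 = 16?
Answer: 42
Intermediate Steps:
J = 6 (J = 4 - 1*(-2) = 4 + 2 = 6)
k = -56 (k = 8 - 4*16 = 8 - 64 = -56)
Z = 10 (Z = 5*2 = 10)
D(g, G) = -2 (D(g, G) = -2 + 0*6 = -2 + 0 = -2)
D(Z, 6)*(k + 35) = -2*(-56 + 35) = -2*(-21) = 42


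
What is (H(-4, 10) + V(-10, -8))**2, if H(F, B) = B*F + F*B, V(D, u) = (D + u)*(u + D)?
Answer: 59536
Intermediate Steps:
V(D, u) = (D + u)**2 (V(D, u) = (D + u)*(D + u) = (D + u)**2)
H(F, B) = 2*B*F (H(F, B) = B*F + B*F = 2*B*F)
(H(-4, 10) + V(-10, -8))**2 = (2*10*(-4) + (-10 - 8)**2)**2 = (-80 + (-18)**2)**2 = (-80 + 324)**2 = 244**2 = 59536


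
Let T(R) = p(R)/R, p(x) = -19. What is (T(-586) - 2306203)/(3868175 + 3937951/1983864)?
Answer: -1340531561912148/2248463560382243 ≈ -0.59620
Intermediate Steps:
T(R) = -19/R
(T(-586) - 2306203)/(3868175 + 3937951/1983864) = (-19/(-586) - 2306203)/(3868175 + 3937951/1983864) = (-19*(-1/586) - 2306203)/(3868175 + 3937951*(1/1983864)) = (19/586 - 2306203)/(3868175 + 3937951/1983864) = -1351434939/(586*7673937066151/1983864) = -1351434939/586*1983864/7673937066151 = -1340531561912148/2248463560382243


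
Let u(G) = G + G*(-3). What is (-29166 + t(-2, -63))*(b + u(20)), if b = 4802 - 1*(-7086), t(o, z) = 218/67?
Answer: -23149854592/67 ≈ -3.4552e+8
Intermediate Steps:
t(o, z) = 218/67 (t(o, z) = 218*(1/67) = 218/67)
u(G) = -2*G (u(G) = G - 3*G = -2*G)
b = 11888 (b = 4802 + 7086 = 11888)
(-29166 + t(-2, -63))*(b + u(20)) = (-29166 + 218/67)*(11888 - 2*20) = -1953904*(11888 - 40)/67 = -1953904/67*11848 = -23149854592/67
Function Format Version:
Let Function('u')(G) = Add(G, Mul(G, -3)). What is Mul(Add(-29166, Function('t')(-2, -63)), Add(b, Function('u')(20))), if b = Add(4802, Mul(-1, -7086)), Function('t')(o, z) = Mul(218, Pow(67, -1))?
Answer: Rational(-23149854592, 67) ≈ -3.4552e+8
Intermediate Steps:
Function('t')(o, z) = Rational(218, 67) (Function('t')(o, z) = Mul(218, Rational(1, 67)) = Rational(218, 67))
Function('u')(G) = Mul(-2, G) (Function('u')(G) = Add(G, Mul(-3, G)) = Mul(-2, G))
b = 11888 (b = Add(4802, 7086) = 11888)
Mul(Add(-29166, Function('t')(-2, -63)), Add(b, Function('u')(20))) = Mul(Add(-29166, Rational(218, 67)), Add(11888, Mul(-2, 20))) = Mul(Rational(-1953904, 67), Add(11888, -40)) = Mul(Rational(-1953904, 67), 11848) = Rational(-23149854592, 67)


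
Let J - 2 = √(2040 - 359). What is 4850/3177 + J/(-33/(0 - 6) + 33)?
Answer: 646672/244629 ≈ 2.6435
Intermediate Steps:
J = 43 (J = 2 + √(2040 - 359) = 2 + √1681 = 2 + 41 = 43)
4850/3177 + J/(-33/(0 - 6) + 33) = 4850/3177 + 43/(-33/(0 - 6) + 33) = 4850*(1/3177) + 43/(-33/(-6) + 33) = 4850/3177 + 43/(-⅙*(-33) + 33) = 4850/3177 + 43/(11/2 + 33) = 4850/3177 + 43/(77/2) = 4850/3177 + 43*(2/77) = 4850/3177 + 86/77 = 646672/244629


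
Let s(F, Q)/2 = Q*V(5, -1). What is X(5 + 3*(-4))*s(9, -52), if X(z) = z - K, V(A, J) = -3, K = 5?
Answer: -3744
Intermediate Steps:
X(z) = -5 + z (X(z) = z - 1*5 = z - 5 = -5 + z)
s(F, Q) = -6*Q (s(F, Q) = 2*(Q*(-3)) = 2*(-3*Q) = -6*Q)
X(5 + 3*(-4))*s(9, -52) = (-5 + (5 + 3*(-4)))*(-6*(-52)) = (-5 + (5 - 12))*312 = (-5 - 7)*312 = -12*312 = -3744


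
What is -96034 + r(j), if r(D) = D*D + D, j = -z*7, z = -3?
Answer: -95572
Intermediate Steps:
j = 21 (j = -1*(-3)*7 = 3*7 = 21)
r(D) = D + D² (r(D) = D² + D = D + D²)
-96034 + r(j) = -96034 + 21*(1 + 21) = -96034 + 21*22 = -96034 + 462 = -95572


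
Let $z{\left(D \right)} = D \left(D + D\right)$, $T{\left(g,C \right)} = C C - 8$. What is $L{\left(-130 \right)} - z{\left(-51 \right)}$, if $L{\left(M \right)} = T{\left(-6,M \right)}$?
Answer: $11690$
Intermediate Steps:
$T{\left(g,C \right)} = -8 + C^{2}$ ($T{\left(g,C \right)} = C^{2} - 8 = -8 + C^{2}$)
$L{\left(M \right)} = -8 + M^{2}$
$z{\left(D \right)} = 2 D^{2}$ ($z{\left(D \right)} = D 2 D = 2 D^{2}$)
$L{\left(-130 \right)} - z{\left(-51 \right)} = \left(-8 + \left(-130\right)^{2}\right) - 2 \left(-51\right)^{2} = \left(-8 + 16900\right) - 2 \cdot 2601 = 16892 - 5202 = 11690$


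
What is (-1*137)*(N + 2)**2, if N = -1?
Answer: -137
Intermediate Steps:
(-1*137)*(N + 2)**2 = (-1*137)*(-1 + 2)**2 = -137*1**2 = -137*1 = -137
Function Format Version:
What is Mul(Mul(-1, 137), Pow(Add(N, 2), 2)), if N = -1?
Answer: -137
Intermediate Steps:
Mul(Mul(-1, 137), Pow(Add(N, 2), 2)) = Mul(Mul(-1, 137), Pow(Add(-1, 2), 2)) = Mul(-137, Pow(1, 2)) = Mul(-137, 1) = -137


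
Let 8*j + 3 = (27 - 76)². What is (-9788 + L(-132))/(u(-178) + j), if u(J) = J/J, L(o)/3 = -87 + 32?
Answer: -39812/1203 ≈ -33.094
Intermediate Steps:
L(o) = -165 (L(o) = 3*(-87 + 32) = 3*(-55) = -165)
j = 1199/4 (j = -3/8 + (27 - 76)²/8 = -3/8 + (⅛)*(-49)² = -3/8 + (⅛)*2401 = -3/8 + 2401/8 = 1199/4 ≈ 299.75)
u(J) = 1
(-9788 + L(-132))/(u(-178) + j) = (-9788 - 165)/(1 + 1199/4) = -9953/1203/4 = -9953*4/1203 = -39812/1203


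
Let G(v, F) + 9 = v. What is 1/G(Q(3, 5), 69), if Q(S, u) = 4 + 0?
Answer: -1/5 ≈ -0.20000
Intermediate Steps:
Q(S, u) = 4
G(v, F) = -9 + v
1/G(Q(3, 5), 69) = 1/(-9 + 4) = 1/(-5) = -1/5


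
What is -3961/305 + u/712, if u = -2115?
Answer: -3465307/217160 ≈ -15.957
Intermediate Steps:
-3961/305 + u/712 = -3961/305 - 2115/712 = -3465307/217160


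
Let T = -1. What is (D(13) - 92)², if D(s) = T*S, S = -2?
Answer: 8100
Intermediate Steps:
D(s) = 2 (D(s) = -1*(-2) = 2)
(D(13) - 92)² = (2 - 92)² = (-90)² = 8100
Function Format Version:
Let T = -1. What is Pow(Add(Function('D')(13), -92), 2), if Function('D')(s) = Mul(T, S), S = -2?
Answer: 8100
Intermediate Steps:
Function('D')(s) = 2 (Function('D')(s) = Mul(-1, -2) = 2)
Pow(Add(Function('D')(13), -92), 2) = Pow(Add(2, -92), 2) = Pow(-90, 2) = 8100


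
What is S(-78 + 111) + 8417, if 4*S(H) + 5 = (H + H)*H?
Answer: 35841/4 ≈ 8960.3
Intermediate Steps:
S(H) = -5/4 + H²/2 (S(H) = -5/4 + ((H + H)*H)/4 = -5/4 + ((2*H)*H)/4 = -5/4 + (2*H²)/4 = -5/4 + H²/2)
S(-78 + 111) + 8417 = (-5/4 + (-78 + 111)²/2) + 8417 = (-5/4 + (½)*33²) + 8417 = (-5/4 + (½)*1089) + 8417 = (-5/4 + 1089/2) + 8417 = 2173/4 + 8417 = 35841/4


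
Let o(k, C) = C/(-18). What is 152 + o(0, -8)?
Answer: 1372/9 ≈ 152.44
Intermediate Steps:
o(k, C) = -C/18 (o(k, C) = C*(-1/18) = -C/18)
152 + o(0, -8) = 152 - 1/18*(-8) = 152 + 4/9 = 1372/9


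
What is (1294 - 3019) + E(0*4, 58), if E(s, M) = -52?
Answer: -1777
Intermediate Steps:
(1294 - 3019) + E(0*4, 58) = (1294 - 3019) - 52 = -1725 - 52 = -1777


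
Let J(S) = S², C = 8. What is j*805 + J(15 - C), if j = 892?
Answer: 718109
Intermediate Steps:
j*805 + J(15 - C) = 892*805 + (15 - 1*8)² = 718060 + (15 - 8)² = 718060 + 7² = 718060 + 49 = 718109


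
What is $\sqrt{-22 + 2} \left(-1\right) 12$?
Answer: $- 24 i \sqrt{5} \approx - 53.666 i$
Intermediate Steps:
$\sqrt{-22 + 2} \left(-1\right) 12 = \sqrt{-20} \left(-1\right) 12 = 2 i \sqrt{5} \left(-1\right) 12 = - 2 i \sqrt{5} \cdot 12 = - 24 i \sqrt{5}$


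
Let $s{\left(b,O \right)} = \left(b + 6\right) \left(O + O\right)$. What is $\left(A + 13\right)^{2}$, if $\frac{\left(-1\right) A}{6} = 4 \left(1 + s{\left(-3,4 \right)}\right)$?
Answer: $344569$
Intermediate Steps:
$s{\left(b,O \right)} = 2 O \left(6 + b\right)$ ($s{\left(b,O \right)} = \left(6 + b\right) 2 O = 2 O \left(6 + b\right)$)
$A = -600$ ($A = - 6 \cdot 4 \left(1 + 2 \cdot 4 \left(6 - 3\right)\right) = - 6 \cdot 4 \left(1 + 2 \cdot 4 \cdot 3\right) = - 6 \cdot 4 \left(1 + 24\right) = - 6 \cdot 4 \cdot 25 = \left(-6\right) 100 = -600$)
$\left(A + 13\right)^{2} = \left(-600 + 13\right)^{2} = \left(-587\right)^{2} = 344569$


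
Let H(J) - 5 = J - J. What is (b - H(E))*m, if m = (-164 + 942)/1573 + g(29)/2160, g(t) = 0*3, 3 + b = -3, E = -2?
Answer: -778/143 ≈ -5.4406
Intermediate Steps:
H(J) = 5 (H(J) = 5 + (J - J) = 5 + 0 = 5)
b = -6 (b = -3 - 3 = -6)
g(t) = 0
m = 778/1573 (m = (-164 + 942)/1573 + 0/2160 = 778*(1/1573) + 0*(1/2160) = 778/1573 + 0 = 778/1573 ≈ 0.49460)
(b - H(E))*m = (-6 - 1*5)*(778/1573) = (-6 - 5)*(778/1573) = -11*778/1573 = -778/143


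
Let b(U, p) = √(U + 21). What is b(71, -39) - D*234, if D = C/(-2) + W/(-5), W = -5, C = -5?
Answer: -819 + 2*√23 ≈ -809.41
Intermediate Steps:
b(U, p) = √(21 + U)
D = 7/2 (D = -5/(-2) - 5/(-5) = -5*(-½) - 5*(-⅕) = 5/2 + 1 = 7/2 ≈ 3.5000)
b(71, -39) - D*234 = √(21 + 71) - 7*234/2 = √92 - 1*819 = 2*√23 - 819 = -819 + 2*√23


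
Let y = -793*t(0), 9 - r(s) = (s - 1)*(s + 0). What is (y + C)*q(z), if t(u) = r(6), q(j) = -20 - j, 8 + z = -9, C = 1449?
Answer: -54306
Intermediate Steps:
z = -17 (z = -8 - 9 = -17)
r(s) = 9 - s*(-1 + s) (r(s) = 9 - (s - 1)*(s + 0) = 9 - (-1 + s)*s = 9 - s*(-1 + s))
t(u) = -21 (t(u) = 9 + 6 - 1*6² = 9 + 6 - 1*36 = 9 + 6 - 36 = -21)
y = 16653 (y = -793*(-21) = 16653)
(y + C)*q(z) = (16653 + 1449)*(-20 - 1*(-17)) = 18102*(-20 + 17) = 18102*(-3) = -54306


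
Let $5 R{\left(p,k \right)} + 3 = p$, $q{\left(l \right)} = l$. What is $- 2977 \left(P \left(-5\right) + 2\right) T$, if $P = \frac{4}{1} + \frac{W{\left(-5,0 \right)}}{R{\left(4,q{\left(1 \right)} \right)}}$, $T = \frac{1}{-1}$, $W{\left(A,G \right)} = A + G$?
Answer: $318539$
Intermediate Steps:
$R{\left(p,k \right)} = - \frac{3}{5} + \frac{p}{5}$
$T = -1$
$P = -21$ ($P = \frac{4}{1} + \frac{-5 + 0}{- \frac{3}{5} + \frac{1}{5} \cdot 4} = 4 \cdot 1 - \frac{5}{- \frac{3}{5} + \frac{4}{5}} = 4 - 5 \frac{1}{\frac{1}{5}} = 4 - 25 = -21$)
$- 2977 \left(P \left(-5\right) + 2\right) T = - 2977 \left(\left(-21\right) \left(-5\right) + 2\right) \left(-1\right) = - 2977 \left(105 + 2\right) \left(-1\right) = - 2977 \cdot 107 \left(-1\right) = \left(-2977\right) \left(-107\right) = 318539$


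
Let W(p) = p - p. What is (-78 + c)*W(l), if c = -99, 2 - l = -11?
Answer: 0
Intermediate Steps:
l = 13 (l = 2 - 1*(-11) = 2 + 11 = 13)
W(p) = 0
(-78 + c)*W(l) = (-78 - 99)*0 = -177*0 = 0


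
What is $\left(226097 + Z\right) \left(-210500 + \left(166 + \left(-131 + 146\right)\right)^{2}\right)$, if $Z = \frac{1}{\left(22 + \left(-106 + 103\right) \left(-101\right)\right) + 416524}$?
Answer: $- \frac{16751600078531606}{416849} \approx -4.0186 \cdot 10^{10}$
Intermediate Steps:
$Z = \frac{1}{416849}$ ($Z = \frac{1}{\left(22 - -303\right) + 416524} = \frac{1}{\left(22 + 303\right) + 416524} = \frac{1}{325 + 416524} = \frac{1}{416849} \approx 2.3989 \cdot 10^{-6}$)
$\left(226097 + Z\right) \left(-210500 + \left(166 + \left(-131 + 146\right)\right)^{2}\right) = \left(226097 + \frac{1}{416849}\right) \left(-210500 + \left(166 + \left(-131 + 146\right)\right)^{2}\right) = \frac{94248308354 \left(-210500 + \left(166 + 15\right)^{2}\right)}{416849} = \frac{94248308354 \left(-210500 + 181^{2}\right)}{416849} = \frac{94248308354 \left(-210500 + 32761\right)}{416849} = \frac{94248308354}{416849} \left(-177739\right) = - \frac{16751600078531606}{416849}$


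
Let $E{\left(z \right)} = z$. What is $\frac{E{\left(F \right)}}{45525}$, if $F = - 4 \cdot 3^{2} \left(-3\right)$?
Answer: $\frac{36}{15175} \approx 0.0023723$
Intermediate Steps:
$F = 108$ ($F = \left(-4\right) 9 \left(-3\right) = \left(-36\right) \left(-3\right) = 108$)
$\frac{E{\left(F \right)}}{45525} = \frac{108}{45525} = 108 \cdot \frac{1}{45525} = \frac{36}{15175}$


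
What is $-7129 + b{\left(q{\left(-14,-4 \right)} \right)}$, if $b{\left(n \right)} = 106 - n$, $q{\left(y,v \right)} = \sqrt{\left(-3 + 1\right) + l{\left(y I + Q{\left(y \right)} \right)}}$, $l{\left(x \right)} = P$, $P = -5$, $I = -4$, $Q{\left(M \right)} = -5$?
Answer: $-7023 - i \sqrt{7} \approx -7023.0 - 2.6458 i$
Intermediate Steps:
$l{\left(x \right)} = -5$
$q{\left(y,v \right)} = i \sqrt{7}$ ($q{\left(y,v \right)} = \sqrt{\left(-3 + 1\right) - 5} = \sqrt{-2 - 5} = \sqrt{-7} = i \sqrt{7}$)
$-7129 + b{\left(q{\left(-14,-4 \right)} \right)} = -7129 + \left(106 - i \sqrt{7}\right) = -7023 - i \sqrt{7}$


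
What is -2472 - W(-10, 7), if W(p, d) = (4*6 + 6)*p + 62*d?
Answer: -2606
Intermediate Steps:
W(p, d) = 30*p + 62*d (W(p, d) = (24 + 6)*p + 62*d = 30*p + 62*d)
-2472 - W(-10, 7) = -2472 - (30*(-10) + 62*7) = -2472 - (-300 + 434) = -2472 - 1*134 = -2472 - 134 = -2606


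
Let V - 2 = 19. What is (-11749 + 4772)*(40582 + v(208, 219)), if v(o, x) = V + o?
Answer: -284738347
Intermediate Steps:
V = 21 (V = 2 + 19 = 21)
v(o, x) = 21 + o
(-11749 + 4772)*(40582 + v(208, 219)) = (-11749 + 4772)*(40582 + (21 + 208)) = -6977*(40582 + 229) = -6977*40811 = -284738347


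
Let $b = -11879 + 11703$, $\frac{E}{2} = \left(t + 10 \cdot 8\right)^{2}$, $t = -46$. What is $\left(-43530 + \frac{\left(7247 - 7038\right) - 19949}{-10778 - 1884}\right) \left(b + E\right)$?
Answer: $- \frac{588635804160}{6331} \approx -9.2977 \cdot 10^{7}$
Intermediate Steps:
$E = 2312$ ($E = 2 \left(-46 + 10 \cdot 8\right)^{2} = 2 \left(-46 + 80\right)^{2} = 2 \cdot 34^{2} = 2 \cdot 1156 = 2312$)
$b = -176$
$\left(-43530 + \frac{\left(7247 - 7038\right) - 19949}{-10778 - 1884}\right) \left(b + E\right) = \left(-43530 + \frac{\left(7247 - 7038\right) - 19949}{-10778 - 1884}\right) \left(-176 + 2312\right) = \left(-43530 + \frac{209 - 19949}{-12662}\right) 2136 = \left(-43530 - - \frac{9870}{6331}\right) 2136 = \left(-43530 + \frac{9870}{6331}\right) 2136 = \left(- \frac{275578560}{6331}\right) 2136 = - \frac{588635804160}{6331}$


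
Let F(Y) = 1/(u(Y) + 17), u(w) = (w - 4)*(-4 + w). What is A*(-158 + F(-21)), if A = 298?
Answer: -15113815/321 ≈ -47084.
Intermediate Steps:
u(w) = (-4 + w)² (u(w) = (-4 + w)*(-4 + w) = (-4 + w)²)
F(Y) = 1/(17 + (-4 + Y)²) (F(Y) = 1/((-4 + Y)² + 17) = 1/(17 + (-4 + Y)²))
A*(-158 + F(-21)) = 298*(-158 + 1/(17 + (-4 - 21)²)) = 298*(-158 + 1/(17 + (-25)²)) = 298*(-158 + 1/(17 + 625)) = 298*(-158 + 1/642) = 298*(-101435/642) = -15113815/321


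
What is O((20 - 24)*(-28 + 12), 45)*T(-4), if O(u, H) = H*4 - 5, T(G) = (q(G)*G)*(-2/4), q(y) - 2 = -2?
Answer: 0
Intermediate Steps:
q(y) = 0 (q(y) = 2 - 2 = 0)
T(G) = 0 (T(G) = (0*G)*(-2/4) = 0*(-2*¼) = 0*(-½) = 0)
O(u, H) = -5 + 4*H (O(u, H) = 4*H - 5 = -5 + 4*H)
O((20 - 24)*(-28 + 12), 45)*T(-4) = (-5 + 4*45)*0 = (-5 + 180)*0 = 175*0 = 0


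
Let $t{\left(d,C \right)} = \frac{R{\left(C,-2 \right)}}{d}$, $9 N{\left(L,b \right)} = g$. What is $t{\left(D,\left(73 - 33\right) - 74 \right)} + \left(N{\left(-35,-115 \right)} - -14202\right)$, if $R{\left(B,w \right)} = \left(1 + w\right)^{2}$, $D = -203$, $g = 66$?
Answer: $\frac{8653481}{609} \approx 14209.0$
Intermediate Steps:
$N{\left(L,b \right)} = \frac{22}{3}$ ($N{\left(L,b \right)} = \frac{1}{9} \cdot 66 = \frac{22}{3}$)
$t{\left(d,C \right)} = \frac{1}{d}$ ($t{\left(d,C \right)} = \frac{\left(1 - 2\right)^{2}}{d} = \frac{\left(-1\right)^{2}}{d} = 1 \frac{1}{d} = \frac{1}{d}$)
$t{\left(D,\left(73 - 33\right) - 74 \right)} + \left(N{\left(-35,-115 \right)} - -14202\right) = \frac{1}{-203} + \left(\frac{22}{3} - -14202\right) = - \frac{1}{203} + \left(\frac{22}{3} + 14202\right) = - \frac{1}{203} + \frac{42628}{3} = \frac{8653481}{609}$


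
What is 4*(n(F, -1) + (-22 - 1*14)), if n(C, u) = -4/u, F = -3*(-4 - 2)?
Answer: -128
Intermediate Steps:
F = 18 (F = -3*(-6) = 18)
4*(n(F, -1) + (-22 - 1*14)) = 4*(-4/(-1) + (-22 - 1*14)) = 4*(-4*(-1) + (-22 - 14)) = 4*(4 - 36) = 4*(-32) = -128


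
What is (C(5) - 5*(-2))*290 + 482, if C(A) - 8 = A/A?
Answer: 5992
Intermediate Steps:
C(A) = 9 (C(A) = 8 + A/A = 8 + 1 = 9)
(C(5) - 5*(-2))*290 + 482 = (9 - 5*(-2))*290 + 482 = (9 + 10)*290 + 482 = 19*290 + 482 = 5510 + 482 = 5992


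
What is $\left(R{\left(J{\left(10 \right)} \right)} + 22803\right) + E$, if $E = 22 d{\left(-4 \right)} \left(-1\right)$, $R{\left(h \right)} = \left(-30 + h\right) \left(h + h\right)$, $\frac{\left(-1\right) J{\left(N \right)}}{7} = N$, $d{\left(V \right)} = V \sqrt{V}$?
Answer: $36803 + 176 i \approx 36803.0 + 176.0 i$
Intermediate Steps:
$d{\left(V \right)} = V^{\frac{3}{2}}$
$J{\left(N \right)} = - 7 N$
$R{\left(h \right)} = 2 h \left(-30 + h\right)$ ($R{\left(h \right)} = \left(-30 + h\right) 2 h = 2 h \left(-30 + h\right)$)
$E = 176 i$ ($E = 22 \left(-4\right)^{\frac{3}{2}} \left(-1\right) = 22 \left(- 8 i\right) \left(-1\right) = - 176 i \left(-1\right) = 176 i \approx 176.0 i$)
$\left(R{\left(J{\left(10 \right)} \right)} + 22803\right) + E = \left(2 \left(\left(-7\right) 10\right) \left(-30 - 70\right) + 22803\right) + 176 i = \left(2 \left(-70\right) \left(-30 - 70\right) + 22803\right) + 176 i = \left(2 \left(-70\right) \left(-100\right) + 22803\right) + 176 i = \left(14000 + 22803\right) + 176 i = 36803 + 176 i$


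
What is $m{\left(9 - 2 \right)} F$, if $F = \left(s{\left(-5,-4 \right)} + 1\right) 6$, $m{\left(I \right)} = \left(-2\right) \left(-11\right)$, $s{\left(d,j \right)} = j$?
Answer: $-396$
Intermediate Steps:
$m{\left(I \right)} = 22$
$F = -18$ ($F = \left(-4 + 1\right) 6 = \left(-3\right) 6 = -18$)
$m{\left(9 - 2 \right)} F = 22 \left(-18\right) = -396$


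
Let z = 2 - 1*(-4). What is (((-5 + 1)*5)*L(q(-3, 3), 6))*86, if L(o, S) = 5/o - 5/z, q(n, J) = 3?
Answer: -4300/3 ≈ -1433.3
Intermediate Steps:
z = 6 (z = 2 + 4 = 6)
L(o, S) = -⅚ + 5/o (L(o, S) = 5/o - 5/6 = 5/o - 5*⅙ = 5/o - ⅚ = -⅚ + 5/o)
(((-5 + 1)*5)*L(q(-3, 3), 6))*86 = (((-5 + 1)*5)*(-⅚ + 5/3))*86 = ((-4*5)*(-⅚ + 5*(⅓)))*86 = -20*(-⅚ + 5/3)*86 = -20*⅚*86 = -50/3*86 = -4300/3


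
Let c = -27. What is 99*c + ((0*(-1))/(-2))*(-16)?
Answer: -2673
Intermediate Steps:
99*c + ((0*(-1))/(-2))*(-16) = 99*(-27) + ((0*(-1))/(-2))*(-16) = -2673 + (0*(-½))*(-16) = -2673 + 0*(-16) = -2673 + 0 = -2673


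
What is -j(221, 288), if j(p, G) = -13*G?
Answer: 3744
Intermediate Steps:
-j(221, 288) = -(-13)*288 = -1*(-3744) = 3744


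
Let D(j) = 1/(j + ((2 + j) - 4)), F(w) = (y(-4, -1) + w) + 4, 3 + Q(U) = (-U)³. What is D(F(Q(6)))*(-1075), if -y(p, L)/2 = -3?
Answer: 215/84 ≈ 2.5595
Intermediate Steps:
y(p, L) = 6 (y(p, L) = -2*(-3) = 6)
Q(U) = -3 - U³ (Q(U) = -3 + (-U)³ = -3 - U³)
F(w) = 10 + w (F(w) = (6 + w) + 4 = 10 + w)
D(j) = 1/(-2 + 2*j) (D(j) = 1/(j + (-2 + j)) = 1/(-2 + 2*j))
D(F(Q(6)))*(-1075) = (1/(2*(-1 + (10 + (-3 - 1*6³)))))*(-1075) = (1/(2*(-1 + (10 + (-3 - 1*216)))))*(-1075) = (1/(2*(-1 + (10 + (-3 - 216)))))*(-1075) = (1/(2*(-1 + (10 - 219))))*(-1075) = (1/(2*(-1 - 209)))*(-1075) = ((½)/(-210))*(-1075) = ((½)*(-1/210))*(-1075) = -1/420*(-1075) = 215/84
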